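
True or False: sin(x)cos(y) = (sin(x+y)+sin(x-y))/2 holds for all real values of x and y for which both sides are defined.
Claim: sin(x)cos(y) = (sin(x+y)+sin(x-y))/2.
Reasoning: sin(x+y) = sin(x)cos(y) + cos(x)sin(y) and sin(x-y) = sin(x)cos(y) - cos(x)sin(y). Adding, sin(x+y) + sin(x-y) = 2sin(x)cos(y); divide by 2.
So the two sides agree for all real values of x and y for which both sides are defined.

Conclusion: True.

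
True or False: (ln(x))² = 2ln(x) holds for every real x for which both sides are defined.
False.

Claim: (ln(x))² = 2ln(x).
Test a specific point where both sides are defined: x = 2.
LHS = (ln(x))² ≈ 0.4805
RHS = 2ln(x) ≈ 1.3863
Since 0.4805 ≠ 1.3863, the equation fails at this point, so it cannot hold for every real x for which both sides are defined.
2ln(x) equals ln(x²), which is not the same as (ln x)².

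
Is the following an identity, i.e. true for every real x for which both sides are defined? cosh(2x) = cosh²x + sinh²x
Yes, this is an identity.

Claim: cosh(2x) = cosh²x + sinh²x.
Reasoning: cosh²x = (e^(2x) + 2 + e^(-2x))/4 and sinh²x = (e^(2x) - 2 + e^(-2x))/4. Adding gives (2e^(2x) + 2e^(-2x))/4 = (e^(2x) + e^(-2x))/2 = cosh(2x).
So the two sides agree for every real x for which both sides are defined.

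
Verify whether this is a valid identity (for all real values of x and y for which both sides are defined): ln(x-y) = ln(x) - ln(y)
No, this is NOT an identity.

Claim: ln(x-y) = ln(x) - ln(y).
Test a specific point where both sides are defined: x = 5, y = 3/2.
LHS = ln(x-y) ≈ 1.2528
RHS = ln(x) - ln(y) ≈ 1.2040
Since 1.2528 ≠ 1.2040, the equation fails at this point, so it cannot hold for all real values of x and y for which both sides are defined.
ln(x) - ln(y) = ln(x/y), not ln(x-y).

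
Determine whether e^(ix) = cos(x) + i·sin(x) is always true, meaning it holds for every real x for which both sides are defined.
Claim: e^(ix) = cos(x) + i·sin(x).
Reasoning: Euler's formula. Expand e^(ix) = Σ (ix)^k / k!. Since i² = -1, the even-k terms are Σ (-1)^m x^(2m)/(2m)! = cos(x) and the odd-k terms are i · Σ (-1)^m x^(2m+1)/(2m+1)! = i·sin(x).
So the two sides agree for every real x for which both sides are defined.

Conclusion: Yes, this is an identity.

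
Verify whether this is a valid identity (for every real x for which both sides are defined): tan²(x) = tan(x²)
No, this is NOT an identity.

Claim: tan²(x) = tan(x²).
Test a specific point where both sides are defined: x = 2π/3.
LHS = tan²(x) ≈ 3.0000
RHS = tan(x²) ≈ 2.9590
Since 3.0000 ≠ 2.9590, the equation fails at this point, so it cannot hold for every real x for which both sides are defined.
tan²(x) means (tan x)², squaring the output; tan(x²) squares the input. These are different functions.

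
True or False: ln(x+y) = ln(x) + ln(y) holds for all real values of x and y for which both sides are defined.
False.

Claim: ln(x+y) = ln(x) + ln(y).
Test a specific point where both sides are defined: x = 3/2, y = 4.
LHS = ln(x+y) ≈ 1.7047
RHS = ln(x) + ln(y) ≈ 1.7918
Since 1.7047 ≠ 1.7918, the equation fails at this point, so it cannot hold for all real values of x and y for which both sides are defined.
ln(x) + ln(y) = ln(xy), not ln(x+y).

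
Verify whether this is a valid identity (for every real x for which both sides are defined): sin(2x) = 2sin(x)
Claim: sin(2x) = 2sin(x).
Test a specific point where both sides are defined: x = π/2.
LHS = sin(2x) ≈ 0.0000
RHS = 2sin(x) ≈ 2.0000
Since 0.0000 ≠ 2.0000, the equation fails at this point, so it cannot hold for every real x for which both sides are defined.
The correct double-angle formula is sin(2x) = 2sin(x)cos(x).

Conclusion: No, this is NOT an identity.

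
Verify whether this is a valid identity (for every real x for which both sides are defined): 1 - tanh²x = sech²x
Yes, this is an identity.

Claim: 1 - tanh²x = sech²x.
Reasoning: Divide cosh²x - sinh²x = 1 through by cosh²x (never zero): 1 - tanh²x = 1/cosh²x = sech²x.
So the two sides agree for every real x for which both sides are defined.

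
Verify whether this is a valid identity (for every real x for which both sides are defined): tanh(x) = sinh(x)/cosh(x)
Yes, this is an identity.

Claim: tanh(x) = sinh(x)/cosh(x).
Reasoning: tanh(x) is defined as sinh(x)/cosh(x) = (e^x - e^-x)/(e^x + e^-x); cosh(x) ≥ 1 is never zero, so this holds for every real x.
So the two sides agree for every real x for which both sides are defined.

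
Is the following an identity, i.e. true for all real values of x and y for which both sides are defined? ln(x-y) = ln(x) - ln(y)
Claim: ln(x-y) = ln(x) - ln(y).
Test a specific point where both sides are defined: x = 2, y = 3/2.
LHS = ln(x-y) ≈ -0.6931
RHS = ln(x) - ln(y) ≈ 0.2877
Since -0.6931 ≠ 0.2877, the equation fails at this point, so it cannot hold for all real values of x and y for which both sides are defined.
ln(x) - ln(y) = ln(x/y), not ln(x-y).

Conclusion: No, this is NOT an identity.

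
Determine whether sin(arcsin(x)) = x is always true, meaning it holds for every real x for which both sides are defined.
Yes, this is an identity.

Claim: sin(arcsin(x)) = x.
Reasoning: For -1 ≤ x ≤ 1 (where arcsin is defined), arcsin(x) is by definition an angle whose sine equals x. Taking the sine of that angle returns x. (Note the other order, arcsin(sin x) = x, is NOT an identity.)
So the two sides agree for every real x for which both sides are defined.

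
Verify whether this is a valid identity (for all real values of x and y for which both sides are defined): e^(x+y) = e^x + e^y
Claim: e^(x+y) = e^x + e^y.
Test a specific point where both sides are defined: x = -2, y = 3.
LHS = e^(x+y) ≈ 2.7183
RHS = e^x + e^y ≈ 20.2209
Since 2.7183 ≠ 20.2209, the equation fails at this point, so it cannot hold for all real values of x and y for which both sides are defined.
The correct rule is e^(x+y) = e^x · e^y (a product, not a sum).

Conclusion: No, this is NOT an identity.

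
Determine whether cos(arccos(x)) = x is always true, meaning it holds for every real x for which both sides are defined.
Claim: cos(arccos(x)) = x.
Reasoning: For -1 ≤ x ≤ 1 (where arccos is defined), arccos(x) is by definition an angle whose cosine equals x. Taking the cosine of that angle returns x. (Note the other order, arccos(cos x) = x, is NOT an identity.)
So the two sides agree for every real x for which both sides are defined.

Conclusion: Yes, this is an identity.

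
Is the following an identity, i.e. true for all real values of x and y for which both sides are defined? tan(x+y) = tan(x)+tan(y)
Claim: tan(x+y) = tan(x)+tan(y).
Test a specific point where both sides are defined: x = π/4, y = π/3.
LHS = tan(x+y) ≈ -3.7321
RHS = tan(x)+tan(y) ≈ 2.7321
Since -3.7321 ≠ 2.7321, the equation fails at this point, so it cannot hold for all real values of x and y for which both sides are defined.
The correct formula is tan(x+y) = (tan(x) + tan(y))/(1 - tan(x)tan(y)).

Conclusion: No, this is NOT an identity.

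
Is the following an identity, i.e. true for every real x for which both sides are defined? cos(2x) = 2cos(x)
Claim: cos(2x) = 2cos(x).
Test a specific point where both sides are defined: x = 2π/3.
LHS = cos(2x) ≈ -0.5000
RHS = 2cos(x) ≈ -1.0000
Since -0.5000 ≠ -1.0000, the equation fails at this point, so it cannot hold for every real x for which both sides are defined.
The correct double-angle formula is cos(2x) = cos²x - sin²x.

Conclusion: No, this is NOT an identity.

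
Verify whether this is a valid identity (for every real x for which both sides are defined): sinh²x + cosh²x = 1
No, this is NOT an identity.

Claim: sinh²x + cosh²x = 1.
Test a specific point where both sides are defined: x = -1.
LHS = sinh²x + cosh²x ≈ 3.7622
RHS = 1 ≈ 1.0000
Since 3.7622 ≠ 1.0000, the equation fails at this point, so it cannot hold for every real x for which both sides are defined.
The correct hyperbolic identity is cosh²x - sinh²x = 1 (a difference); the sum sinh²x + cosh²x equals cosh(2x).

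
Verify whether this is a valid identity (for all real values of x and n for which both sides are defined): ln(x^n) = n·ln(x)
Yes, this is an identity.

Claim: ln(x^n) = n·ln(x).
Reasoning: The right side requires x > 0. For x > 0, x^n = (e^(ln x))^n = e^(n·ln x), so taking ln of both sides gives ln(x^n) = n·ln(x).
So the two sides agree for all real values of x and n for which both sides are defined.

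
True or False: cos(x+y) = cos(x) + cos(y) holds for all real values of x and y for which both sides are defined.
Claim: cos(x+y) = cos(x) + cos(y).
Test a specific point where both sides are defined: x = π/2, y = π.
LHS = cos(x+y) ≈ 0.0000
RHS = cos(x) + cos(y) ≈ -1.0000
Since 0.0000 ≠ -1.0000, the equation fails at this point, so it cannot hold for all real values of x and y for which both sides are defined.
The correct expansion is cos(x+y) = cos(x)cos(y) - sin(x)sin(y); cosine is not additive.

Conclusion: False.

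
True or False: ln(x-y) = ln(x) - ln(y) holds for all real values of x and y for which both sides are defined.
False.

Claim: ln(x-y) = ln(x) - ln(y).
Test a specific point where both sides are defined: x = 3, y = 2.
LHS = ln(x-y) ≈ 0.0000
RHS = ln(x) - ln(y) ≈ 0.4055
Since 0.0000 ≠ 0.4055, the equation fails at this point, so it cannot hold for all real values of x and y for which both sides are defined.
ln(x) - ln(y) = ln(x/y), not ln(x-y).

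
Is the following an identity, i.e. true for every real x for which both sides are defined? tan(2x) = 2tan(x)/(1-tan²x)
Claim: tan(2x) = 2tan(x)/(1-tan²x).
Reasoning: tan(2x) = sin(2x)/cos(2x) = 2sin(x)cos(x) / (cos²x - sin²x). Divide numerator and denominator by cos²x: 2tan(x) / (1 - tan²x).
So the two sides agree for every real x for which both sides are defined.

Conclusion: Yes, this is an identity.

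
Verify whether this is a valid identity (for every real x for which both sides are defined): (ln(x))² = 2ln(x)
Claim: (ln(x))² = 2ln(x).
Test a specific point where both sides are defined: x = 1/2.
LHS = (ln(x))² ≈ 0.4805
RHS = 2ln(x) ≈ -1.3863
Since 0.4805 ≠ -1.3863, the equation fails at this point, so it cannot hold for every real x for which both sides are defined.
2ln(x) equals ln(x²), which is not the same as (ln x)².

Conclusion: No, this is NOT an identity.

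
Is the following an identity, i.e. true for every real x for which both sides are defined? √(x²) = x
No, this is NOT an identity.

Claim: √(x²) = x.
Test a specific point where both sides are defined: x = -3.
LHS = √(x²) ≈ 3.0000
RHS = x ≈ -3.0000
Since 3.0000 ≠ -3.0000, the equation fails at this point, so it cannot hold for every real x for which both sides are defined.
√(x²) = |x|, which differs from x whenever x < 0 (both sides are defined for every real x).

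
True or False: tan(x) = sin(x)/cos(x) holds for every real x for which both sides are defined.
True.

Claim: tan(x) = sin(x)/cos(x).
Reasoning: For an angle x whose terminal point on the unit circle is (cos x, sin x), tan(x) is defined as the ratio (second coordinate)/(first coordinate) = sin(x)/cos(x), wherever cos(x) ≠ 0.
So the two sides agree for every real x for which both sides are defined.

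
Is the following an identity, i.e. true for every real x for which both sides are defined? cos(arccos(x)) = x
Yes, this is an identity.

Claim: cos(arccos(x)) = x.
Reasoning: For -1 ≤ x ≤ 1 (where arccos is defined), arccos(x) is by definition an angle whose cosine equals x. Taking the cosine of that angle returns x. (Note the other order, arccos(cos x) = x, is NOT an identity.)
So the two sides agree for every real x for which both sides are defined.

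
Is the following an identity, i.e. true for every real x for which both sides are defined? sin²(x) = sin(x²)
Claim: sin²(x) = sin(x²).
Test a specific point where both sides are defined: x = -π/6.
LHS = sin²(x) ≈ 0.2500
RHS = sin(x²) ≈ 0.2707
Since 0.2500 ≠ 0.2707, the equation fails at this point, so it cannot hold for every real x for which both sides are defined.
sin²(x) means (sin x)², squaring the output; sin(x²) squares the input. These are different functions.

Conclusion: No, this is NOT an identity.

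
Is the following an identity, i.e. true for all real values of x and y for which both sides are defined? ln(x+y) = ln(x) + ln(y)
No, this is NOT an identity.

Claim: ln(x+y) = ln(x) + ln(y).
Test a specific point where both sides are defined: x = 3, y = 1.
LHS = ln(x+y) ≈ 1.3863
RHS = ln(x) + ln(y) ≈ 1.0986
Since 1.3863 ≠ 1.0986, the equation fails at this point, so it cannot hold for all real values of x and y for which both sides are defined.
ln(x) + ln(y) = ln(xy), not ln(x+y).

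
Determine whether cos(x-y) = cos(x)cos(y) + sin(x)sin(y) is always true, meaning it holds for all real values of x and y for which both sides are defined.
Claim: cos(x-y) = cos(x)cos(y) + sin(x)sin(y).
Reasoning: Replace y by -y in cos(x+y) = cos(x)cos(y) - sin(x)sin(y) and use cos(-y) = cos(y), sin(-y) = -sin(y): cos(x-y) = cos(x)cos(y) + sin(x)sin(y).
So the two sides agree for all real values of x and y for which both sides are defined.

Conclusion: Yes, this is an identity.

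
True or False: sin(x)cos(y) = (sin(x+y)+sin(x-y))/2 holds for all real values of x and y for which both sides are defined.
Claim: sin(x)cos(y) = (sin(x+y)+sin(x-y))/2.
Reasoning: sin(x+y) = sin(x)cos(y) + cos(x)sin(y) and sin(x-y) = sin(x)cos(y) - cos(x)sin(y). Adding, sin(x+y) + sin(x-y) = 2sin(x)cos(y); divide by 2.
So the two sides agree for all real values of x and y for which both sides are defined.

Conclusion: True.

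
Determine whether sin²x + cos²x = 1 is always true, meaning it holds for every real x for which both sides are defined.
Claim: sin²x + cos²x = 1.
Reasoning: The point (cos x, sin x) lies on the unit circle X² + Y² = 1, so cos²x + sin²x = 1 for every real x.
So the two sides agree for every real x for which both sides are defined.

Conclusion: Yes, this is an identity.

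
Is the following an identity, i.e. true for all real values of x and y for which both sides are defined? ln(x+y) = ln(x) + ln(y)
No, this is NOT an identity.

Claim: ln(x+y) = ln(x) + ln(y).
Test a specific point where both sides are defined: x = 1/2, y = 4.
LHS = ln(x+y) ≈ 1.5041
RHS = ln(x) + ln(y) ≈ 0.6931
Since 1.5041 ≠ 0.6931, the equation fails at this point, so it cannot hold for all real values of x and y for which both sides are defined.
ln(x) + ln(y) = ln(xy), not ln(x+y).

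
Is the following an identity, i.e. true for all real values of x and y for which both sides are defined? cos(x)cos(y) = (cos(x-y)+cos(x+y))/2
Claim: cos(x)cos(y) = (cos(x-y)+cos(x+y))/2.
Reasoning: cos(x-y) = cos(x)cos(y) + sin(x)sin(y) and cos(x+y) = cos(x)cos(y) - sin(x)sin(y). Adding, cos(x-y) + cos(x+y) = 2cos(x)cos(y); divide by 2.
So the two sides agree for all real values of x and y for which both sides are defined.

Conclusion: Yes, this is an identity.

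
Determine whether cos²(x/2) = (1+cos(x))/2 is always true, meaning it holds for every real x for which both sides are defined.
Claim: cos²(x/2) = (1+cos(x))/2.
Reasoning: Use cos(2θ) = 2cos²θ - 1 with θ = x/2: cos(x) = 2cos²(x/2) - 1. Solving for cos²(x/2) gives (1 + cos(x))/2.
So the two sides agree for every real x for which both sides are defined.

Conclusion: Yes, this is an identity.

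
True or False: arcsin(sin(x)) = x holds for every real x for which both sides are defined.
False.

Claim: arcsin(sin(x)) = x.
Test a specific point where both sides are defined: x = 3π/4.
LHS = arcsin(sin(x)) ≈ 0.7854
RHS = x ≈ 2.3562
Since 0.7854 ≠ 2.3562, the equation fails at this point, so it cannot hold for every real x for which both sides are defined.
arcsin only returns values in [-π/2, π/2], so arcsin(sin(x)) = x holds only for x in that interval, not for all real x.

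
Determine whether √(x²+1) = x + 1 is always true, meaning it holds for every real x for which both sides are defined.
Claim: √(x²+1) = x + 1.
Test a specific point where both sides are defined: x = 3.
LHS = √(x²+1) ≈ 3.1623
RHS = x + 1 ≈ 4.0000
Since 3.1623 ≠ 4.0000, the equation fails at this point, so it cannot hold for every real x for which both sides are defined.
(x+1)² = x² + 2x + 1 ≠ x² + 1 unless x = 0.

Conclusion: No, this is NOT an identity.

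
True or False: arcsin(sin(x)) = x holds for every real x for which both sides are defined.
False.

Claim: arcsin(sin(x)) = x.
Test a specific point where both sides are defined: x = 3π/4.
LHS = arcsin(sin(x)) ≈ 0.7854
RHS = x ≈ 2.3562
Since 0.7854 ≠ 2.3562, the equation fails at this point, so it cannot hold for every real x for which both sides are defined.
arcsin only returns values in [-π/2, π/2], so arcsin(sin(x)) = x holds only for x in that interval, not for all real x.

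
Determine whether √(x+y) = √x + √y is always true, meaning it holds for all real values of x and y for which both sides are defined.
Claim: √(x+y) = √x + √y.
Test a specific point where both sides are defined: x = 1, y = 2.
LHS = √(x+y) ≈ 1.7321
RHS = √x + √y ≈ 2.4142
Since 1.7321 ≠ 2.4142, the equation fails at this point, so it cannot hold for all real values of x and y for which both sides are defined.
Squaring the right side gives x + 2√(xy) + y, not x + y.

Conclusion: No, this is NOT an identity.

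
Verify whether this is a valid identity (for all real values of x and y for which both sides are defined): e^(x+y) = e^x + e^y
No, this is NOT an identity.

Claim: e^(x+y) = e^x + e^y.
Test a specific point where both sides are defined: x = 3, y = 5.
LHS = e^(x+y) ≈ 2980.9580
RHS = e^x + e^y ≈ 168.4987
Since 2980.9580 ≠ 168.4987, the equation fails at this point, so it cannot hold for all real values of x and y for which both sides are defined.
The correct rule is e^(x+y) = e^x · e^y (a product, not a sum).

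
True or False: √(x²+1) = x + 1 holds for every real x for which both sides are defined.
Claim: √(x²+1) = x + 1.
Test a specific point where both sides are defined: x = 3.
LHS = √(x²+1) ≈ 3.1623
RHS = x + 1 ≈ 4.0000
Since 3.1623 ≠ 4.0000, the equation fails at this point, so it cannot hold for every real x for which both sides are defined.
(x+1)² = x² + 2x + 1 ≠ x² + 1 unless x = 0.

Conclusion: False.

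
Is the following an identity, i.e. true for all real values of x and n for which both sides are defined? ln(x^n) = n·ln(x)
Claim: ln(x^n) = n·ln(x).
Reasoning: The right side requires x > 0. For x > 0, x^n = (e^(ln x))^n = e^(n·ln x), so taking ln of both sides gives ln(x^n) = n·ln(x).
So the two sides agree for all real values of x and n for which both sides are defined.

Conclusion: Yes, this is an identity.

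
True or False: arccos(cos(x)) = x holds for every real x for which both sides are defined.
Claim: arccos(cos(x)) = x.
Test a specific point where both sides are defined: x = -π/6.
LHS = arccos(cos(x)) ≈ 0.5236
RHS = x ≈ -0.5236
Since 0.5236 ≠ -0.5236, the equation fails at this point, so it cannot hold for every real x for which both sides are defined.
arccos only returns values in [0, π], so arccos(cos(x)) = x holds only for x in that interval, not for all real x.

Conclusion: False.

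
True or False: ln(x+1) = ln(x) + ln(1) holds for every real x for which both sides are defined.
Claim: ln(x+1) = ln(x) + ln(1).
Test a specific point where both sides are defined: x = 5.
LHS = ln(x+1) ≈ 1.7918
RHS = ln(x) + ln(1) ≈ 1.6094
Since 1.7918 ≠ 1.6094, the equation fails at this point, so it cannot hold for every real x for which both sides are defined.
ln(1) = 0, so the right side is just ln(x), which differs from ln(x+1).

Conclusion: False.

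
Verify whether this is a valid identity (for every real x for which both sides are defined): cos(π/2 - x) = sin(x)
Yes, this is an identity.

Claim: cos(π/2 - x) = sin(x).
Reasoning: Use cos(u - v) = cos(u)cos(v) + sin(u)sin(v) with u = π/2, v = x: cos(π/2)cos(x) + sin(π/2)sin(x) = 0·cos(x) + 1·sin(x) = sin(x).
So the two sides agree for every real x for which both sides are defined.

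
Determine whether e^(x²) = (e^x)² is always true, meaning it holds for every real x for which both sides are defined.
No, this is NOT an identity.

Claim: e^(x²) = (e^x)².
Test a specific point where both sides are defined: x = -2.
LHS = e^(x²) ≈ 54.5982
RHS = (e^x)² ≈ 0.0183
Since 54.5982 ≠ 0.0183, the equation fails at this point, so it cannot hold for every real x for which both sides are defined.
(e^x)² = e^(2x), and 2x ≠ x² in general.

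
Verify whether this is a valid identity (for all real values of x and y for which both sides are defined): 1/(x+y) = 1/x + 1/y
No, this is NOT an identity.

Claim: 1/(x+y) = 1/x + 1/y.
Test a specific point where both sides are defined: x = 3, y = 4.
LHS = 1/(x+y) ≈ 0.1429
RHS = 1/x + 1/y ≈ 0.5833
Since 0.1429 ≠ 0.5833, the equation fails at this point, so it cannot hold for all real values of x and y for which both sides are defined.
1/x + 1/y = (x+y)/(xy), which is not 1/(x+y).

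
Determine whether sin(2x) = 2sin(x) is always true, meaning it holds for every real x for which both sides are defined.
No, this is NOT an identity.

Claim: sin(2x) = 2sin(x).
Test a specific point where both sides are defined: x = π/6.
LHS = sin(2x) ≈ 0.8660
RHS = 2sin(x) ≈ 1.0000
Since 0.8660 ≠ 1.0000, the equation fails at this point, so it cannot hold for every real x for which both sides are defined.
The correct double-angle formula is sin(2x) = 2sin(x)cos(x).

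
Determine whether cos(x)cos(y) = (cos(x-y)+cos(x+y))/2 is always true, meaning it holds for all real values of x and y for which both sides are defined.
Yes, this is an identity.

Claim: cos(x)cos(y) = (cos(x-y)+cos(x+y))/2.
Reasoning: cos(x-y) = cos(x)cos(y) + sin(x)sin(y) and cos(x+y) = cos(x)cos(y) - sin(x)sin(y). Adding, cos(x-y) + cos(x+y) = 2cos(x)cos(y); divide by 2.
So the two sides agree for all real values of x and y for which both sides are defined.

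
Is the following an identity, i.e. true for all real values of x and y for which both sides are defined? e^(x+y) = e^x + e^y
No, this is NOT an identity.

Claim: e^(x+y) = e^x + e^y.
Test a specific point where both sides are defined: x = 2, y = -3.
LHS = e^(x+y) ≈ 0.3679
RHS = e^x + e^y ≈ 7.4388
Since 0.3679 ≠ 7.4388, the equation fails at this point, so it cannot hold for all real values of x and y for which both sides are defined.
The correct rule is e^(x+y) = e^x · e^y (a product, not a sum).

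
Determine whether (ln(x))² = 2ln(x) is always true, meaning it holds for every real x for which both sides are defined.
No, this is NOT an identity.

Claim: (ln(x))² = 2ln(x).
Test a specific point where both sides are defined: x = 3.
LHS = (ln(x))² ≈ 1.2069
RHS = 2ln(x) ≈ 2.1972
Since 1.2069 ≠ 2.1972, the equation fails at this point, so it cannot hold for every real x for which both sides are defined.
2ln(x) equals ln(x²), which is not the same as (ln x)².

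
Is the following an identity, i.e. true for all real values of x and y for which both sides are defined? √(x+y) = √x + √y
No, this is NOT an identity.

Claim: √(x+y) = √x + √y.
Test a specific point where both sides are defined: x = 3/2, y = 1/2.
LHS = √(x+y) ≈ 1.4142
RHS = √x + √y ≈ 1.9319
Since 1.4142 ≠ 1.9319, the equation fails at this point, so it cannot hold for all real values of x and y for which both sides are defined.
Squaring the right side gives x + 2√(xy) + y, not x + y.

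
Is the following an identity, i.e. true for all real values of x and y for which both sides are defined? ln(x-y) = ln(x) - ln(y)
Claim: ln(x-y) = ln(x) - ln(y).
Test a specific point where both sides are defined: x = 5, y = 3.
LHS = ln(x-y) ≈ 0.6931
RHS = ln(x) - ln(y) ≈ 0.5108
Since 0.6931 ≠ 0.5108, the equation fails at this point, so it cannot hold for all real values of x and y for which both sides are defined.
ln(x) - ln(y) = ln(x/y), not ln(x-y).

Conclusion: No, this is NOT an identity.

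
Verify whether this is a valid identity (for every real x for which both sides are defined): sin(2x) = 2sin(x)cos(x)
Claim: sin(2x) = 2sin(x)cos(x).
Reasoning: Put y = x in the addition formula sin(x+y) = sin(x)cos(y) + cos(x)sin(y): sin(2x) = sin(x)cos(x) + cos(x)sin(x) = 2sin(x)cos(x).
So the two sides agree for every real x for which both sides are defined.

Conclusion: Yes, this is an identity.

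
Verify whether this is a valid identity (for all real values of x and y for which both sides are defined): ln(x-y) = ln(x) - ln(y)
Claim: ln(x-y) = ln(x) - ln(y).
Test a specific point where both sides are defined: x = 2, y = 3/2.
LHS = ln(x-y) ≈ -0.6931
RHS = ln(x) - ln(y) ≈ 0.2877
Since -0.6931 ≠ 0.2877, the equation fails at this point, so it cannot hold for all real values of x and y for which both sides are defined.
ln(x) - ln(y) = ln(x/y), not ln(x-y).

Conclusion: No, this is NOT an identity.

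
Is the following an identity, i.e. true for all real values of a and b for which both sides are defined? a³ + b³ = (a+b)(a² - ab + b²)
Claim: a³ + b³ = (a+b)(a² - ab + b²).
Reasoning: Expand the right side: (a+b)(a² - ab + b²) = a³ - a²b + ab² + a²b - ab² + b³ = a³ + b³ (the middle terms cancel in pairs).
So the two sides agree for all real values of a and b for which both sides are defined.

Conclusion: Yes, this is an identity.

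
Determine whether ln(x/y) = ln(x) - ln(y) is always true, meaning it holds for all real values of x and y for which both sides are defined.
Claim: ln(x/y) = ln(x) - ln(y).
Reasoning: Both sides are simultaneously defined only when x, y > 0. Write x = e^p, y = e^q. Then x/y = e^(p-q), so ln(x/y) = p - q = ln(x) - ln(y).
So the two sides agree for all real values of x and y for which both sides are defined.

Conclusion: Yes, this is an identity.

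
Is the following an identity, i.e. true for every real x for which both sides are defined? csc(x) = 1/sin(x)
Yes, this is an identity.

Claim: csc(x) = 1/sin(x).
Reasoning: csc(x) is by definition the reciprocal of sin(x), wherever sin(x) ≠ 0.
So the two sides agree for every real x for which both sides are defined.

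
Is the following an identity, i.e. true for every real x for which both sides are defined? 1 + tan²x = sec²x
Claim: 1 + tan²x = sec²x.
Reasoning: Start from sin²x + cos²x = 1 and divide every term by cos²x (allowed wherever tan x and sec x are defined): tan²x + 1 = 1/cos²x = sec²x.
So the two sides agree for every real x for which both sides are defined.

Conclusion: Yes, this is an identity.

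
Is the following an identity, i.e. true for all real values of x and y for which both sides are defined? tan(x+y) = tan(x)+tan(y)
No, this is NOT an identity.

Claim: tan(x+y) = tan(x)+tan(y).
Test a specific point where both sides are defined: x = 3π/4, y = π/6.
LHS = tan(x+y) ≈ -0.2679
RHS = tan(x)+tan(y) ≈ -0.4226
Since -0.2679 ≠ -0.4226, the equation fails at this point, so it cannot hold for all real values of x and y for which both sides are defined.
The correct formula is tan(x+y) = (tan(x) + tan(y))/(1 - tan(x)tan(y)).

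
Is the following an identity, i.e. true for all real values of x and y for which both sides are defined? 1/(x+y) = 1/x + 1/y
Claim: 1/(x+y) = 1/x + 1/y.
Test a specific point where both sides are defined: x = 2, y = 3.
LHS = 1/(x+y) ≈ 0.2000
RHS = 1/x + 1/y ≈ 0.8333
Since 0.2000 ≠ 0.8333, the equation fails at this point, so it cannot hold for all real values of x and y for which both sides are defined.
1/x + 1/y = (x+y)/(xy), which is not 1/(x+y).

Conclusion: No, this is NOT an identity.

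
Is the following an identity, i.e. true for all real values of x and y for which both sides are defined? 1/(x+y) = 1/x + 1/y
No, this is NOT an identity.

Claim: 1/(x+y) = 1/x + 1/y.
Test a specific point where both sides are defined: x = 1/2, y = 1.
LHS = 1/(x+y) ≈ 0.6667
RHS = 1/x + 1/y ≈ 3.0000
Since 0.6667 ≠ 3.0000, the equation fails at this point, so it cannot hold for all real values of x and y for which both sides are defined.
1/x + 1/y = (x+y)/(xy), which is not 1/(x+y).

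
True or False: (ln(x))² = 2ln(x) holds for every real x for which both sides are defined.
Claim: (ln(x))² = 2ln(x).
Test a specific point where both sides are defined: x = 4.
LHS = (ln(x))² ≈ 1.9218
RHS = 2ln(x) ≈ 2.7726
Since 1.9218 ≠ 2.7726, the equation fails at this point, so it cannot hold for every real x for which both sides are defined.
2ln(x) equals ln(x²), which is not the same as (ln x)².

Conclusion: False.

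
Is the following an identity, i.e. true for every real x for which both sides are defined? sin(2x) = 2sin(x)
No, this is NOT an identity.

Claim: sin(2x) = 2sin(x).
Test a specific point where both sides are defined: x = -π/6.
LHS = sin(2x) ≈ -0.8660
RHS = 2sin(x) ≈ -1.0000
Since -0.8660 ≠ -1.0000, the equation fails at this point, so it cannot hold for every real x for which both sides are defined.
The correct double-angle formula is sin(2x) = 2sin(x)cos(x).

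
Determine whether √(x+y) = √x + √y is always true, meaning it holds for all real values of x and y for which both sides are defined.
No, this is NOT an identity.

Claim: √(x+y) = √x + √y.
Test a specific point where both sides are defined: x = 5, y = 3.
LHS = √(x+y) ≈ 2.8284
RHS = √x + √y ≈ 3.9681
Since 2.8284 ≠ 3.9681, the equation fails at this point, so it cannot hold for all real values of x and y for which both sides are defined.
Squaring the right side gives x + 2√(xy) + y, not x + y.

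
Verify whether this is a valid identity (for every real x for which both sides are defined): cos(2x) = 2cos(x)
No, this is NOT an identity.

Claim: cos(2x) = 2cos(x).
Test a specific point where both sides are defined: x = π/3.
LHS = cos(2x) ≈ -0.5000
RHS = 2cos(x) ≈ 1.0000
Since -0.5000 ≠ 1.0000, the equation fails at this point, so it cannot hold for every real x for which both sides are defined.
The correct double-angle formula is cos(2x) = cos²x - sin²x.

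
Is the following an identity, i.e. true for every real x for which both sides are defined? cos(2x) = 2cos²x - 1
Yes, this is an identity.

Claim: cos(2x) = 2cos²x - 1.
Reasoning: cos(2x) = cos²x - sin²x. Replace sin²x by 1 - cos²x: cos²x - (1 - cos²x) = 2cos²x - 1.
So the two sides agree for every real x for which both sides are defined.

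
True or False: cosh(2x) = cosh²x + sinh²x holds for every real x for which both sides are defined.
True.

Claim: cosh(2x) = cosh²x + sinh²x.
Reasoning: cosh²x = (e^(2x) + 2 + e^(-2x))/4 and sinh²x = (e^(2x) - 2 + e^(-2x))/4. Adding gives (2e^(2x) + 2e^(-2x))/4 = (e^(2x) + e^(-2x))/2 = cosh(2x).
So the two sides agree for every real x for which both sides are defined.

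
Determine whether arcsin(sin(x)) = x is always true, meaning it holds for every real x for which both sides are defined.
Claim: arcsin(sin(x)) = x.
Test a specific point where both sides are defined: x = 2π/3.
LHS = arcsin(sin(x)) ≈ 1.0472
RHS = x ≈ 2.0944
Since 1.0472 ≠ 2.0944, the equation fails at this point, so it cannot hold for every real x for which both sides are defined.
arcsin only returns values in [-π/2, π/2], so arcsin(sin(x)) = x holds only for x in that interval, not for all real x.

Conclusion: No, this is NOT an identity.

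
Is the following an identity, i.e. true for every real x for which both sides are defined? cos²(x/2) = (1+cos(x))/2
Yes, this is an identity.

Claim: cos²(x/2) = (1+cos(x))/2.
Reasoning: Use cos(2θ) = 2cos²θ - 1 with θ = x/2: cos(x) = 2cos²(x/2) - 1. Solving for cos²(x/2) gives (1 + cos(x))/2.
So the two sides agree for every real x for which both sides are defined.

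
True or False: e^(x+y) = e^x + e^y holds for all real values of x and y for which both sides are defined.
False.

Claim: e^(x+y) = e^x + e^y.
Test a specific point where both sides are defined: x = 1/2, y = -1.
LHS = e^(x+y) ≈ 0.6065
RHS = e^x + e^y ≈ 2.0166
Since 0.6065 ≠ 2.0166, the equation fails at this point, so it cannot hold for all real values of x and y for which both sides are defined.
The correct rule is e^(x+y) = e^x · e^y (a product, not a sum).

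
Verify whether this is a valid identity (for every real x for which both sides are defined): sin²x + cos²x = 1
Claim: sin²x + cos²x = 1.
Reasoning: The point (cos x, sin x) lies on the unit circle X² + Y² = 1, so cos²x + sin²x = 1 for every real x.
So the two sides agree for every real x for which both sides are defined.

Conclusion: Yes, this is an identity.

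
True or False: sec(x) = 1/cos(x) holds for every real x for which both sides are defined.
Claim: sec(x) = 1/cos(x).
Reasoning: sec(x) is by definition the reciprocal of cos(x), wherever cos(x) ≠ 0.
So the two sides agree for every real x for which both sides are defined.

Conclusion: True.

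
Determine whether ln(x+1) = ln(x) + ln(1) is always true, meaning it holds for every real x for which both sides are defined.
No, this is NOT an identity.

Claim: ln(x+1) = ln(x) + ln(1).
Test a specific point where both sides are defined: x = 5.
LHS = ln(x+1) ≈ 1.7918
RHS = ln(x) + ln(1) ≈ 1.6094
Since 1.7918 ≠ 1.6094, the equation fails at this point, so it cannot hold for every real x for which both sides are defined.
ln(1) = 0, so the right side is just ln(x), which differs from ln(x+1).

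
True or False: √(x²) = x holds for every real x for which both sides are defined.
Claim: √(x²) = x.
Test a specific point where both sides are defined: x = -3.
LHS = √(x²) ≈ 3.0000
RHS = x ≈ -3.0000
Since 3.0000 ≠ -3.0000, the equation fails at this point, so it cannot hold for every real x for which both sides are defined.
√(x²) = |x|, which differs from x whenever x < 0 (both sides are defined for every real x).

Conclusion: False.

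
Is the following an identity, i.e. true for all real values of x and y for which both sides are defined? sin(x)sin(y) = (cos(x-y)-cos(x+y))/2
Claim: sin(x)sin(y) = (cos(x-y)-cos(x+y))/2.
Reasoning: cos(x-y) = cos(x)cos(y) + sin(x)sin(y) and cos(x+y) = cos(x)cos(y) - sin(x)sin(y). Subtracting, cos(x-y) - cos(x+y) = 2sin(x)sin(y); divide by 2.
So the two sides agree for all real values of x and y for which both sides are defined.

Conclusion: Yes, this is an identity.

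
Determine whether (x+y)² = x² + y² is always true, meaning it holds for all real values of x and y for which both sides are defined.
No, this is NOT an identity.

Claim: (x+y)² = x² + y².
Test a specific point where both sides are defined: x = -3, y = 3.
LHS = (x+y)² ≈ 0.0000
RHS = x² + y² ≈ 18.0000
Since 0.0000 ≠ 18.0000, the equation fails at this point, so it cannot hold for all real values of x and y for which both sides are defined.
The correct expansion is (x+y)² = x² + 2xy + y²; the cross term 2xy is missing.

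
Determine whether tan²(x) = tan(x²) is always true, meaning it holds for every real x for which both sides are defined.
Claim: tan²(x) = tan(x²).
Test a specific point where both sides are defined: x = -π/3.
LHS = tan²(x) ≈ 3.0000
RHS = tan(x²) ≈ 1.9485
Since 3.0000 ≠ 1.9485, the equation fails at this point, so it cannot hold for every real x for which both sides are defined.
tan²(x) means (tan x)², squaring the output; tan(x²) squares the input. These are different functions.

Conclusion: No, this is NOT an identity.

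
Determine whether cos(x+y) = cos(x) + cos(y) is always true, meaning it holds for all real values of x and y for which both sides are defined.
Claim: cos(x+y) = cos(x) + cos(y).
Test a specific point where both sides are defined: x = -π/2, y = π/6.
LHS = cos(x+y) ≈ 0.5000
RHS = cos(x) + cos(y) ≈ 0.8660
Since 0.5000 ≠ 0.8660, the equation fails at this point, so it cannot hold for all real values of x and y for which both sides are defined.
The correct expansion is cos(x+y) = cos(x)cos(y) - sin(x)sin(y); cosine is not additive.

Conclusion: No, this is NOT an identity.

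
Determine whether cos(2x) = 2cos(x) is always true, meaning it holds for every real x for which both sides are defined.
Claim: cos(2x) = 2cos(x).
Test a specific point where both sides are defined: x = π.
LHS = cos(2x) ≈ 1.0000
RHS = 2cos(x) ≈ -2.0000
Since 1.0000 ≠ -2.0000, the equation fails at this point, so it cannot hold for every real x for which both sides are defined.
The correct double-angle formula is cos(2x) = cos²x - sin²x.

Conclusion: No, this is NOT an identity.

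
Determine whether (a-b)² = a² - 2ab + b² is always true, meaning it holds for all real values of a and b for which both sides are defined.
Claim: (a-b)² = a² - 2ab + b².
Reasoning: Expand: (a-b)² = (a-b)(a-b) = a·a - a·b - b·a + b·b = a² - 2ab + b².
So the two sides agree for all real values of a and b for which both sides are defined.

Conclusion: Yes, this is an identity.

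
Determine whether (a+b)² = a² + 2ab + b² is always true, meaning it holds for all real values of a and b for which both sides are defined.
Yes, this is an identity.

Claim: (a+b)² = a² + 2ab + b².
Reasoning: Expand: (a+b)² = (a+b)(a+b) = a·a + a·b + b·a + b·b = a² + 2ab + b².
So the two sides agree for all real values of a and b for which both sides are defined.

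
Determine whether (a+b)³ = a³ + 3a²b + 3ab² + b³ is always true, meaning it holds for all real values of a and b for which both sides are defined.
Yes, this is an identity.

Claim: (a+b)³ = a³ + 3a²b + 3ab² + b³.
Reasoning: (a+b)³ = (a+b)(a+b)² = (a+b)(a² + 2ab + b²) = a³ + 2a²b + ab² + a²b + 2ab² + b³ = a³ + 3a²b + 3ab² + b³.
So the two sides agree for all real values of a and b for which both sides are defined.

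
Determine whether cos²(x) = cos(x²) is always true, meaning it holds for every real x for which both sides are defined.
Claim: cos²(x) = cos(x²).
Test a specific point where both sides are defined: x = π/3.
LHS = cos²(x) ≈ 0.2500
RHS = cos(x²) ≈ 0.4566
Since 0.2500 ≠ 0.4566, the equation fails at this point, so it cannot hold for every real x for which both sides are defined.
cos²(x) means (cos x)², squaring the output; cos(x²) squares the input. These are different functions.

Conclusion: No, this is NOT an identity.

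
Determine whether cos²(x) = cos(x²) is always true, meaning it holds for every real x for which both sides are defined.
Claim: cos²(x) = cos(x²).
Test a specific point where both sides are defined: x = π/4.
LHS = cos²(x) ≈ 0.5000
RHS = cos(x²) ≈ 0.8157
Since 0.5000 ≠ 0.8157, the equation fails at this point, so it cannot hold for every real x for which both sides are defined.
cos²(x) means (cos x)², squaring the output; cos(x²) squares the input. These are different functions.

Conclusion: No, this is NOT an identity.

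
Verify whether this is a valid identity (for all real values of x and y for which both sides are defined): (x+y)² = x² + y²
Claim: (x+y)² = x² + y².
Test a specific point where both sides are defined: x = 1, y = 3.
LHS = (x+y)² ≈ 16.0000
RHS = x² + y² ≈ 10.0000
Since 16.0000 ≠ 10.0000, the equation fails at this point, so it cannot hold for all real values of x and y for which both sides are defined.
The correct expansion is (x+y)² = x² + 2xy + y²; the cross term 2xy is missing.

Conclusion: No, this is NOT an identity.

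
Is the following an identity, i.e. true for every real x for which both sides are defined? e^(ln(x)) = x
Yes, this is an identity.

Claim: e^(ln(x)) = x.
Reasoning: For x > 0, ln(x) is by definition the exponent p such that e^p = x. Raising e to that exponent therefore returns x: e^(ln x) = x.
So the two sides agree for every real x for which both sides are defined.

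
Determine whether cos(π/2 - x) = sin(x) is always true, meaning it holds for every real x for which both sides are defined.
Claim: cos(π/2 - x) = sin(x).
Reasoning: Use cos(u - v) = cos(u)cos(v) + sin(u)sin(v) with u = π/2, v = x: cos(π/2)cos(x) + sin(π/2)sin(x) = 0·cos(x) + 1·sin(x) = sin(x).
So the two sides agree for every real x for which both sides are defined.

Conclusion: Yes, this is an identity.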